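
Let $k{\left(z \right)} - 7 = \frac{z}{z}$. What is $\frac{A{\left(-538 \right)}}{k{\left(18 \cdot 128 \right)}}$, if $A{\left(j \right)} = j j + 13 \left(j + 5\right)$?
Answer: $\frac{282515}{8} \approx 35314.0$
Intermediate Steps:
$A{\left(j \right)} = 65 + j^{2} + 13 j$ ($A{\left(j \right)} = j^{2} + 13 \left(5 + j\right) = j^{2} + \left(65 + 13 j\right) = 65 + j^{2} + 13 j$)
$k{\left(z \right)} = 8$ ($k{\left(z \right)} = 7 + \frac{z}{z} = 7 + 1 = 8$)
$\frac{A{\left(-538 \right)}}{k{\left(18 \cdot 128 \right)}} = \frac{65 + \left(-538\right)^{2} + 13 \left(-538\right)}{8} = \left(65 + 289444 - 6994\right) \frac{1}{8} = 282515 \cdot \frac{1}{8} = \frac{282515}{8}$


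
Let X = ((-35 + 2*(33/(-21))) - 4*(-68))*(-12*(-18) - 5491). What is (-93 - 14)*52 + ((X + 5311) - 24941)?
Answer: -8811533/7 ≈ -1.2588e+6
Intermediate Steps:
X = -8635175/7 (X = ((-35 + 2*(33*(-1/21))) + 272)*(216 - 5491) = ((-35 + 2*(-11/7)) + 272)*(-5275) = ((-35 - 22/7) + 272)*(-5275) = (-267/7 + 272)*(-5275) = (1637/7)*(-5275) = -8635175/7 ≈ -1.2336e+6)
(-93 - 14)*52 + ((X + 5311) - 24941) = (-93 - 14)*52 + ((-8635175/7 + 5311) - 24941) = -107*52 + (-8597998/7 - 24941) = -5564 - 8772585/7 = -8811533/7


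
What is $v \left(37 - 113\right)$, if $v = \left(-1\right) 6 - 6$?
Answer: $912$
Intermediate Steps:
$v = -12$ ($v = -6 - 6 = -12$)
$v \left(37 - 113\right) = - 12 \left(37 - 113\right) = \left(-12\right) \left(-76\right) = 912$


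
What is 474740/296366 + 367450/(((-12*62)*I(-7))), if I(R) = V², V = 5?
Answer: -142956461/7874868 ≈ -18.154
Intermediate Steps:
I(R) = 25 (I(R) = 5² = 25)
474740/296366 + 367450/(((-12*62)*I(-7))) = 474740/296366 + 367450/((-12*62*25)) = 474740*(1/296366) + 367450/((-744*25)) = 33910/21169 + 367450/(-18600) = 33910/21169 + 367450*(-1/18600) = 33910/21169 - 7349/372 = -142956461/7874868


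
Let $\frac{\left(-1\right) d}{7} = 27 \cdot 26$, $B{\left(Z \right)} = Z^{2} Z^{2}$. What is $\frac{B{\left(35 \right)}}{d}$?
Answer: $- \frac{214375}{702} \approx -305.38$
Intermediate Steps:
$B{\left(Z \right)} = Z^{4}$
$d = -4914$ ($d = - 7 \cdot 27 \cdot 26 = \left(-7\right) 702 = -4914$)
$\frac{B{\left(35 \right)}}{d} = \frac{35^{4}}{-4914} = 1500625 \left(- \frac{1}{4914}\right) = - \frac{214375}{702}$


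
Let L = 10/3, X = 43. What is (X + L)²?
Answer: 19321/9 ≈ 2146.8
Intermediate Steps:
L = 10/3 (L = 10*(⅓) = 10/3 ≈ 3.3333)
(X + L)² = (43 + 10/3)² = (139/3)² = 19321/9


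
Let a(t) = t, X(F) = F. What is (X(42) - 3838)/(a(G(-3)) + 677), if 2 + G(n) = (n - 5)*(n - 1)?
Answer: -3796/707 ≈ -5.3692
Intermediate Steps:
G(n) = -2 + (-1 + n)*(-5 + n) (G(n) = -2 + (n - 5)*(n - 1) = -2 + (-5 + n)*(-1 + n) = -2 + (-1 + n)*(-5 + n))
(X(42) - 3838)/(a(G(-3)) + 677) = (42 - 3838)/((3 + (-3)² - 6*(-3)) + 677) = -3796/((3 + 9 + 18) + 677) = -3796/(30 + 677) = -3796/707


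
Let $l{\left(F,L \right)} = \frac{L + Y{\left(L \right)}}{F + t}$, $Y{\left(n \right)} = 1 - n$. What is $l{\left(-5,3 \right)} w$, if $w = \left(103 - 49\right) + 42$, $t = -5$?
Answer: $- \frac{48}{5} \approx -9.6$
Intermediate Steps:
$l{\left(F,L \right)} = \frac{1}{-5 + F}$ ($l{\left(F,L \right)} = \frac{L - \left(-1 + L\right)}{F - 5} = 1 \frac{1}{-5 + F} = \frac{1}{-5 + F}$)
$w = 96$ ($w = 54 + 42 = 96$)
$l{\left(-5,3 \right)} w = \frac{1}{-5 - 5} \cdot 96 = \frac{1}{-10} \cdot 96 = \left(- \frac{1}{10}\right) 96 = - \frac{48}{5}$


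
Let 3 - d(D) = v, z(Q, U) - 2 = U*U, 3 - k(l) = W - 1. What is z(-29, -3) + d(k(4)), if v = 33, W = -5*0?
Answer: -19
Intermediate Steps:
W = 0
k(l) = 4 (k(l) = 3 - (0 - 1) = 3 - 1*(-1) = 3 + 1 = 4)
z(Q, U) = 2 + U² (z(Q, U) = 2 + U*U = 2 + U²)
d(D) = -30 (d(D) = 3 - 1*33 = 3 - 33 = -30)
z(-29, -3) + d(k(4)) = (2 + (-3)²) - 30 = (2 + 9) - 30 = 11 - 30 = -19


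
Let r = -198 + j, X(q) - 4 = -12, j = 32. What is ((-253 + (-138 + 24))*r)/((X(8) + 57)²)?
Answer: 60922/2401 ≈ 25.374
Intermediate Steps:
X(q) = -8 (X(q) = 4 - 12 = -8)
r = -166 (r = -198 + 32 = -166)
((-253 + (-138 + 24))*r)/((X(8) + 57)²) = ((-253 + (-138 + 24))*(-166))/((-8 + 57)²) = ((-253 - 114)*(-166))/(49²) = -367*(-166)/2401 = 60922*(1/2401) = 60922/2401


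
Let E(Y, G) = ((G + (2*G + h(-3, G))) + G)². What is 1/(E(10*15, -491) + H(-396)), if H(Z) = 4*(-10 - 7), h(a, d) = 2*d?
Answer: 1/8678848 ≈ 1.1522e-7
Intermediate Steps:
H(Z) = -68 (H(Z) = 4*(-17) = -68)
E(Y, G) = 36*G² (E(Y, G) = ((G + (2*G + 2*G)) + G)² = ((G + 4*G) + G)² = (5*G + G)² = (6*G)² = 36*G²)
1/(E(10*15, -491) + H(-396)) = 1/(36*(-491)² - 68) = 1/(36*241081 - 68) = 1/(8678916 - 68) = 1/8678848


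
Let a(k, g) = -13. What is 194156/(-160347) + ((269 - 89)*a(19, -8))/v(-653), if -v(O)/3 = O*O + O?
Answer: -20634502819/17067174333 ≈ -1.2090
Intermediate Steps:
v(O) = -3*O - 3*O² (v(O) = -3*(O*O + O) = -3*(O² + O) = -3*(O + O²) = -3*O - 3*O²)
194156/(-160347) + ((269 - 89)*a(19, -8))/v(-653) = 194156/(-160347) + ((269 - 89)*(-13))/((-3*(-653)*(1 - 653))) = 194156*(-1/160347) + (180*(-13))/((-3*(-653)*(-652))) = -194156/160347 - 2340/(-1277268) = -194156/160347 - 2340*(-1/1277268) = -194156/160347 + 195/106439 = -20634502819/17067174333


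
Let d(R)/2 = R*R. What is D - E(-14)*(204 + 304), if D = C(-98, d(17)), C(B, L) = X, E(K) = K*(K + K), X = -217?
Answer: -199353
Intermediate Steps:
d(R) = 2*R**2 (d(R) = 2*(R*R) = 2*R**2)
E(K) = 2*K**2 (E(K) = K*(2*K) = 2*K**2)
C(B, L) = -217
D = -217
D - E(-14)*(204 + 304) = -217 - 2*(-14)**2*(204 + 304) = -217 - 2*196*508 = -217 - 392*508 = -217 - 1*199136 = -217 - 199136 = -199353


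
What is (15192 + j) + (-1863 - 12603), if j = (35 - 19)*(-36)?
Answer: 150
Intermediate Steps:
j = -576 (j = 16*(-36) = -576)
(15192 + j) + (-1863 - 12603) = (15192 - 576) + (-1863 - 12603) = 14616 - 14466 = 150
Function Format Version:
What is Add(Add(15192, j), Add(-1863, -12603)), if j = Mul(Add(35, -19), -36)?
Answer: 150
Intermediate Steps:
j = -576 (j = Mul(16, -36) = -576)
Add(Add(15192, j), Add(-1863, -12603)) = Add(Add(15192, -576), Add(-1863, -12603)) = Add(14616, -14466) = 150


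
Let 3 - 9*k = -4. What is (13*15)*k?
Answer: 455/3 ≈ 151.67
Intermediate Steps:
k = 7/9 (k = ⅓ - ⅑*(-4) = ⅓ + 4/9 = 7/9 ≈ 0.77778)
(13*15)*k = (13*15)*(7/9) = 195*(7/9) = 455/3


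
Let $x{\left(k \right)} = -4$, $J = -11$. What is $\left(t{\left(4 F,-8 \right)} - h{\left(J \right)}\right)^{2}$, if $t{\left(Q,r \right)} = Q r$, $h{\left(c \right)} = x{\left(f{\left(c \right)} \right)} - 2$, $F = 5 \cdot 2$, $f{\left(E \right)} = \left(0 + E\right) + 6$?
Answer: $98596$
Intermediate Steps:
$f{\left(E \right)} = 6 + E$ ($f{\left(E \right)} = E + 6 = 6 + E$)
$F = 10$
$h{\left(c \right)} = -6$ ($h{\left(c \right)} = -4 - 2 = -6$)
$\left(t{\left(4 F,-8 \right)} - h{\left(J \right)}\right)^{2} = \left(4 \cdot 10 \left(-8\right) - -6\right)^{2} = \left(40 \left(-8\right) + 6\right)^{2} = \left(-320 + 6\right)^{2} = \left(-314\right)^{2} = 98596$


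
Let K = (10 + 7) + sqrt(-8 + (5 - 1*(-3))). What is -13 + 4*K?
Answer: 55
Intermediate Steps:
K = 17 (K = 17 + sqrt(-8 + (5 + 3)) = 17 + sqrt(-8 + 8) = 17 + sqrt(0) = 17 + 0 = 17)
-13 + 4*K = -13 + 4*17 = -13 + 68 = 55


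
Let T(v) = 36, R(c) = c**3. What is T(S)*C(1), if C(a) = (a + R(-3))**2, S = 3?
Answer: 24336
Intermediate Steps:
C(a) = (-27 + a)**2 (C(a) = (a + (-3)**3)**2 = (a - 27)**2 = (-27 + a)**2)
T(S)*C(1) = 36*(-27 + 1)**2 = 36*(-26)**2 = 36*676 = 24336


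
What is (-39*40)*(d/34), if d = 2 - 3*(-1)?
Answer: -3900/17 ≈ -229.41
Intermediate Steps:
d = 5 (d = 2 + 3 = 5)
(-39*40)*(d/34) = (-39*40)*(5/34) = -7800/34 = -1560*5/34 = -3900/17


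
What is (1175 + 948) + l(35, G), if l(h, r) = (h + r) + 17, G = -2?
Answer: 2173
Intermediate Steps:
l(h, r) = 17 + h + r
(1175 + 948) + l(35, G) = (1175 + 948) + (17 + 35 - 2) = 2123 + 50 = 2173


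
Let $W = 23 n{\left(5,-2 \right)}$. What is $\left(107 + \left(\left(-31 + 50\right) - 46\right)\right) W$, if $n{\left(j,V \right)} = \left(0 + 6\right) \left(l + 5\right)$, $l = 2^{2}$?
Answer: $99360$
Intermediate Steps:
$l = 4$
$n{\left(j,V \right)} = 54$ ($n{\left(j,V \right)} = \left(0 + 6\right) \left(4 + 5\right) = 6 \cdot 9 = 54$)
$W = 1242$ ($W = 23 \cdot 54 = 1242$)
$\left(107 + \left(\left(-31 + 50\right) - 46\right)\right) W = \left(107 + \left(\left(-31 + 50\right) - 46\right)\right) 1242 = \left(107 + \left(19 - 46\right)\right) 1242 = \left(107 - 27\right) 1242 = 80 \cdot 1242 = 99360$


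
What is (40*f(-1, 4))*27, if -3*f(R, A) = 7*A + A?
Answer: -11520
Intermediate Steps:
f(R, A) = -8*A/3 (f(R, A) = -(7*A + A)/3 = -8*A/3)
(40*f(-1, 4))*27 = (40*(-8/3*4))*27 = (40*(-32/3))*27 = -1280/3*27 = -11520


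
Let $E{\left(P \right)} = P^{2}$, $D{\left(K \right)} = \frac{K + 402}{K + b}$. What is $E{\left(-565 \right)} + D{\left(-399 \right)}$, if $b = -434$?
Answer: $\frac{265914422}{833} \approx 3.1923 \cdot 10^{5}$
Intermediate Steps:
$D{\left(K \right)} = \frac{402 + K}{-434 + K}$ ($D{\left(K \right)} = \frac{K + 402}{K - 434} = \frac{402 + K}{-434 + K}$)
$E{\left(-565 \right)} + D{\left(-399 \right)} = \left(-565\right)^{2} + \frac{402 - 399}{-434 - 399} = 319225 + \frac{1}{-833} \cdot 3 = 319225 - \frac{3}{833} = \frac{265914422}{833}$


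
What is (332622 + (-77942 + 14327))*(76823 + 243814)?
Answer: 86253597459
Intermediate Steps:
(332622 + (-77942 + 14327))*(76823 + 243814) = (332622 - 63615)*320637 = 269007*320637 = 86253597459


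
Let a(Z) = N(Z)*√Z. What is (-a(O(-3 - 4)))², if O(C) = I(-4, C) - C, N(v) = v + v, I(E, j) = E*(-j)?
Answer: -37044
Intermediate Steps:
I(E, j) = -E*j
N(v) = 2*v
O(C) = 3*C (O(C) = -1*(-4)*C - C = 4*C - C = 3*C)
a(Z) = 2*Z^(3/2) (a(Z) = (2*Z)*√Z = 2*Z^(3/2))
(-a(O(-3 - 4)))² = (-2*(3*(-3 - 4))^(3/2))² = (-2*(3*(-7))^(3/2))² = (-2*(-21)^(3/2))² = (-2*(-21*I*√21))² = (-(-42)*I*√21)² = (42*I*√21)² = -37044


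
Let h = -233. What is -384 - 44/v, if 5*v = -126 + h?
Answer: -137636/359 ≈ -383.39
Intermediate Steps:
v = -359/5 (v = (-126 - 233)/5 = (⅕)*(-359) = -359/5 ≈ -71.800)
-384 - 44/v = -384 - 44/(-359/5) = -384 - 44*(-5)/359 = -384 - 1*(-220/359) = -384 + 220/359 = -137636/359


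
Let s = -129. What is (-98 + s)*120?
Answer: -27240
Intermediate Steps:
(-98 + s)*120 = (-98 - 129)*120 = -227*120 = -27240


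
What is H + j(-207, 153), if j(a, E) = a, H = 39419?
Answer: 39212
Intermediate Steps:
H + j(-207, 153) = 39419 - 207 = 39212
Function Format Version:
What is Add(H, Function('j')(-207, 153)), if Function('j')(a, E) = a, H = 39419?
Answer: 39212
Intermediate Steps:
Add(H, Function('j')(-207, 153)) = Add(39419, -207) = 39212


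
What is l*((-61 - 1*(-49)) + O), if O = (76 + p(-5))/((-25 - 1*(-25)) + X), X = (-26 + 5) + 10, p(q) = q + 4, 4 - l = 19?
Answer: 3105/11 ≈ 282.27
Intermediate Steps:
l = -15 (l = 4 - 1*19 = 4 - 19 = -15)
p(q) = 4 + q
X = -11 (X = -21 + 10 = -11)
O = -75/11 (O = (76 + (4 - 5))/((-25 - 1*(-25)) - 11) = (76 - 1)/((-25 + 25) - 11) = 75/(0 - 11) = 75/(-11) = 75*(-1/11) = -75/11 ≈ -6.8182)
l*((-61 - 1*(-49)) + O) = -15*((-61 - 1*(-49)) - 75/11) = -15*((-61 + 49) - 75/11) = -15*(-12 - 75/11) = -15*(-207/11) = 3105/11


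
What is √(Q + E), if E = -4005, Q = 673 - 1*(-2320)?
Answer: 2*I*√253 ≈ 31.812*I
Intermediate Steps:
Q = 2993 (Q = 673 + 2320 = 2993)
√(Q + E) = √(2993 - 4005) = √(-1012) = 2*I*√253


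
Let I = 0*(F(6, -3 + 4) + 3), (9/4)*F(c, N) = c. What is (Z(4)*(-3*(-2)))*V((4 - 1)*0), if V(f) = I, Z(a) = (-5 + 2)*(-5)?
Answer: 0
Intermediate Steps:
F(c, N) = 4*c/9
I = 0 (I = 0*((4/9)*6 + 3) = 0*(8/3 + 3) = 0*(17/3) = 0)
Z(a) = 15 (Z(a) = -3*(-5) = 15)
V(f) = 0
(Z(4)*(-3*(-2)))*V((4 - 1)*0) = (15*(-3*(-2)))*0 = (15*6)*0 = 90*0 = 0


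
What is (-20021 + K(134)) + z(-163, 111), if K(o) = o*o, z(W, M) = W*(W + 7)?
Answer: 23363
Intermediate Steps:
z(W, M) = W*(7 + W)
K(o) = o**2
(-20021 + K(134)) + z(-163, 111) = (-20021 + 134**2) - 163*(7 - 163) = (-20021 + 17956) - 163*(-156) = -2065 + 25428 = 23363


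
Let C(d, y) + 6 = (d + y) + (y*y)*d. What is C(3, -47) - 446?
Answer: 6131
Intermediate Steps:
C(d, y) = -6 + d + y + d*y² (C(d, y) = -6 + ((d + y) + (y*y)*d) = -6 + ((d + y) + y²*d) = -6 + ((d + y) + d*y²) = -6 + (d + y + d*y²) = -6 + d + y + d*y²)
C(3, -47) - 446 = (-6 + 3 - 47 + 3*(-47)²) - 446 = (-6 + 3 - 47 + 3*2209) - 446 = (-6 + 3 - 47 + 6627) - 446 = 6577 - 446 = 6131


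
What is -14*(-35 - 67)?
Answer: 1428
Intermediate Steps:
-14*(-35 - 67) = -14*(-102) = 1428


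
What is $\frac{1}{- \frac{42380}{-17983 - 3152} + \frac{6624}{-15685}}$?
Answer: $\frac{66300495}{104946412} \approx 0.63176$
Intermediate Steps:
$\frac{1}{- \frac{42380}{-17983 - 3152} + \frac{6624}{-15685}} = \frac{1}{- \frac{42380}{-17983 + \left(-9395 + 6243\right)} + 6624 \left(- \frac{1}{15685}\right)} = \frac{1}{- \frac{42380}{-17983 - 3152} - \frac{6624}{15685}} = \frac{1}{- \frac{42380}{-21135} - \frac{6624}{15685}} = \frac{1}{\left(-42380\right) \left(- \frac{1}{21135}\right) - \frac{6624}{15685}} = \frac{1}{\frac{8476}{4227} - \frac{6624}{15685}} = \frac{1}{\frac{104946412}{66300495}} = \frac{66300495}{104946412}$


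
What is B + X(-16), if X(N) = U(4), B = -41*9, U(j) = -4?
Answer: -373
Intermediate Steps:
B = -369
X(N) = -4
B + X(-16) = -369 - 4 = -373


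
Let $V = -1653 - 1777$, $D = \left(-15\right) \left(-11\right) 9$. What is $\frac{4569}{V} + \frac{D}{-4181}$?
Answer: $- \frac{24196539}{14340830} \approx -1.6872$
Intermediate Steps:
$D = 1485$ ($D = 165 \cdot 9 = 1485$)
$V = -3430$
$\frac{4569}{V} + \frac{D}{-4181} = \frac{4569}{-3430} + \frac{1485}{-4181} = 4569 \left(- \frac{1}{3430}\right) + 1485 \left(- \frac{1}{4181}\right) = - \frac{4569}{3430} - \frac{1485}{4181} = - \frac{24196539}{14340830}$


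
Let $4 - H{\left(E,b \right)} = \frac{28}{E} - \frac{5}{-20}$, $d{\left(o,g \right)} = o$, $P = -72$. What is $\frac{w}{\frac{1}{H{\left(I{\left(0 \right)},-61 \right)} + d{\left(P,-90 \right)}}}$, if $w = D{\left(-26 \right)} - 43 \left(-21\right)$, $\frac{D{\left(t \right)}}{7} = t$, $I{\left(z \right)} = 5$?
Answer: $- \frac{1064917}{20} \approx -53246.0$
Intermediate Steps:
$D{\left(t \right)} = 7 t$
$w = 721$ ($w = 7 \left(-26\right) - 43 \left(-21\right) = -182 - -903 = -182 + 903 = 721$)
$H{\left(E,b \right)} = \frac{15}{4} - \frac{28}{E}$ ($H{\left(E,b \right)} = 4 - \left(\frac{28}{E} - \frac{5}{-20}\right) = 4 - \left(\frac{28}{E} - - \frac{1}{4}\right) = 4 - \left(\frac{28}{E} + \frac{1}{4}\right) = 4 - \left(\frac{1}{4} + \frac{28}{E}\right) = \frac{15}{4} - \frac{28}{E}$)
$\frac{w}{\frac{1}{H{\left(I{\left(0 \right)},-61 \right)} + d{\left(P,-90 \right)}}} = \frac{721}{\frac{1}{\left(\frac{15}{4} - \frac{28}{5}\right) - 72}} = \frac{721}{\frac{1}{- \frac{37}{20} - 72}} = \frac{721}{\frac{1}{- \frac{1477}{20}}} = \frac{721}{- \frac{20}{1477}} = 721 \left(- \frac{1477}{20}\right) = - \frac{1064917}{20}$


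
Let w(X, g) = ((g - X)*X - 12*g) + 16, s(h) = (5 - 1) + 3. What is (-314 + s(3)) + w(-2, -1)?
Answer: -281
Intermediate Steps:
s(h) = 7 (s(h) = 4 + 3 = 7)
w(X, g) = 16 - 12*g + X*(g - X) (w(X, g) = (X*(g - X) - 12*g) + 16 = (-12*g + X*(g - X)) + 16 = 16 - 12*g + X*(g - X))
(-314 + s(3)) + w(-2, -1) = (-314 + 7) + (16 - 1*(-2)**2 - 12*(-1) - 2*(-1)) = -307 + (16 - 1*4 + 12 + 2) = -307 + (16 - 4 + 12 + 2) = -307 + 26 = -281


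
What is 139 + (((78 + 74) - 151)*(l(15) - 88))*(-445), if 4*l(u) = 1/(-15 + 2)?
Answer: 2043993/52 ≈ 39308.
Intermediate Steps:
l(u) = -1/52 (l(u) = 1/(4*(-15 + 2)) = (¼)/(-13) = (¼)*(-1/13) = -1/52)
139 + (((78 + 74) - 151)*(l(15) - 88))*(-445) = 139 + (((78 + 74) - 151)*(-1/52 - 88))*(-445) = 139 + ((152 - 151)*(-4577/52))*(-445) = 139 + (1*(-4577/52))*(-445) = 139 - 4577/52*(-445) = 139 + 2036765/52 = 2043993/52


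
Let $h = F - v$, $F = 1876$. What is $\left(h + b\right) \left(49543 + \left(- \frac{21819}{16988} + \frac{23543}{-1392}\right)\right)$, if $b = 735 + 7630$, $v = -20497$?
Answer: $\frac{1499921757199777}{985304} \approx 1.5223 \cdot 10^{9}$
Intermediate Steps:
$h = 22373$ ($h = 1876 - -20497 = 1876 + 20497 = 22373$)
$b = 8365$
$\left(h + b\right) \left(49543 + \left(- \frac{21819}{16988} + \frac{23543}{-1392}\right)\right) = \left(22373 + 8365\right) \left(49543 + \left(- \frac{21819}{16988} + \frac{23543}{-1392}\right)\right) = 30738 \left(49543 + \left(\left(-21819\right) \frac{1}{16988} + 23543 \left(- \frac{1}{1392}\right)\right)\right) = 30738 \left(49543 - \frac{107580133}{5911824}\right) = 30738 \cdot \frac{292781916299}{5911824} = \frac{1499921757199777}{985304}$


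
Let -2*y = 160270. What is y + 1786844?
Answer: 1706709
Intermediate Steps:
y = -80135 (y = -1/2*160270 = -80135)
y + 1786844 = -80135 + 1786844 = 1706709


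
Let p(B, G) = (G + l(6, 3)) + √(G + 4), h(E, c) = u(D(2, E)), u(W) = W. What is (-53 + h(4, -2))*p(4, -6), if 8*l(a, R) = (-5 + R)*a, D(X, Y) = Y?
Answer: 735/2 - 49*I*√2 ≈ 367.5 - 69.297*I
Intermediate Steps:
l(a, R) = a*(-5 + R)/8 (l(a, R) = ((-5 + R)*a)/8 = (a*(-5 + R))/8 = a*(-5 + R)/8)
h(E, c) = E
p(B, G) = -3/2 + G + √(4 + G) (p(B, G) = (G + (⅛)*6*(-5 + 3)) + √(G + 4) = (G + (⅛)*6*(-2)) + √(4 + G) = (G - 3/2) + √(4 + G) = (-3/2 + G) + √(4 + G) = -3/2 + G + √(4 + G))
(-53 + h(4, -2))*p(4, -6) = (-53 + 4)*(-3/2 - 6 + √(4 - 6)) = -49*(-3/2 - 6 + √(-2)) = -49*(-3/2 - 6 + I*√2) = -49*(-15/2 + I*√2) = 735/2 - 49*I*√2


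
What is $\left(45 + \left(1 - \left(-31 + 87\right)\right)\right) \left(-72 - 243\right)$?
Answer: $3150$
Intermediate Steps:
$\left(45 + \left(1 - \left(-31 + 87\right)\right)\right) \left(-72 - 243\right) = \left(45 + \left(1 - 56\right)\right) \left(-72 - 243\right) = \left(45 + \left(1 - 56\right)\right) \left(-315\right) = \left(45 - 55\right) \left(-315\right) = \left(-10\right) \left(-315\right) = 3150$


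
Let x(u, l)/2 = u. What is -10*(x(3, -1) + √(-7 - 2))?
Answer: -60 - 30*I ≈ -60.0 - 30.0*I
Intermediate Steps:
x(u, l) = 2*u
-10*(x(3, -1) + √(-7 - 2)) = -10*(2*3 + √(-7 - 2)) = -10*(6 + √(-9)) = -10*(6 + 3*I) = -60 - 30*I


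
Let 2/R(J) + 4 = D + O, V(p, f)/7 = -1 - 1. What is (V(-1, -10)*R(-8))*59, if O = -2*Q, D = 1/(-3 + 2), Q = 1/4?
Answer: 3304/11 ≈ 300.36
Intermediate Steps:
Q = 1/4 ≈ 0.25000
D = -1 (D = 1/(-1) = -1)
O = -1/2 (O = -2*1/4 = -1/2 ≈ -0.50000)
V(p, f) = -14 (V(p, f) = 7*(-1 - 1) = 7*(-2) = -14)
R(J) = -4/11 (R(J) = 2/(-4 + (-1 - 1/2)) = 2/(-4 - 3/2) = 2/(-11/2) = 2*(-2/11) = -4/11)
(V(-1, -10)*R(-8))*59 = -14*(-4/11)*59 = (56/11)*59 = 3304/11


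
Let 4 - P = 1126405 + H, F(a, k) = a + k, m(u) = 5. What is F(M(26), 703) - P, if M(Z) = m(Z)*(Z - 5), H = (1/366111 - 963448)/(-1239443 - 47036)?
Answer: 530909156040026048/470994113169 ≈ 1.1272e+6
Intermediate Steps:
H = 352728910727/470994113169 (H = (1/366111 - 963448)/(-1286479) = -352728910727/366111*(-1/1286479) = 352728910727/470994113169 ≈ 0.74890)
M(Z) = -25 + 5*Z (M(Z) = 5*(Z - 5) = 5*(-5 + Z) = -25 + 5*Z)
P = -530528592796585496/470994113169 (P = 4 - (1126405 + 352728910727/470994113169) = 4 - 1*530530476773038172/470994113169 = 4 - 530530476773038172/470994113169 = -530528592796585496/470994113169 ≈ -1.1264e+6)
F(M(26), 703) - P = ((-25 + 5*26) + 703) - 1*(-530528592796585496/470994113169) = ((-25 + 130) + 703) + 530528592796585496/470994113169 = (105 + 703) + 530528592796585496/470994113169 = 808 + 530528592796585496/470994113169 = 530909156040026048/470994113169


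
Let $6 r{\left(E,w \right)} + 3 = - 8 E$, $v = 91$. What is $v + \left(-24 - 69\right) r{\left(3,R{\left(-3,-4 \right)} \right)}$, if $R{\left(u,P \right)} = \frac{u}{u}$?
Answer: $\frac{1019}{2} \approx 509.5$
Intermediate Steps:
$R{\left(u,P \right)} = 1$
$r{\left(E,w \right)} = - \frac{1}{2} - \frac{4 E}{3}$ ($r{\left(E,w \right)} = - \frac{1}{2} + \frac{\left(-8\right) E}{6} = - \frac{1}{2} - \frac{4 E}{3}$)
$v + \left(-24 - 69\right) r{\left(3,R{\left(-3,-4 \right)} \right)} = 91 + \left(-24 - 69\right) \left(- \frac{1}{2} - 4\right) = 91 - - \frac{837}{2} = 91 + \frac{837}{2} = \frac{1019}{2}$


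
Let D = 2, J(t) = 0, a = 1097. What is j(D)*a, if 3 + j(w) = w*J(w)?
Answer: -3291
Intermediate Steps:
j(w) = -3 (j(w) = -3 + w*0 = -3 + 0 = -3)
j(D)*a = -3*1097 = -3291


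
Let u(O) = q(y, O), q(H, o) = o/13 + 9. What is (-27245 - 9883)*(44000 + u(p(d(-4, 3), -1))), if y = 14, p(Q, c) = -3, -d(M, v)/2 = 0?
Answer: -1633957584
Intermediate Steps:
d(M, v) = 0 (d(M, v) = -2*0 = 0)
q(H, o) = 9 + o/13 (q(H, o) = o/13 + 9 = 9 + o/13)
u(O) = 9 + O/13
(-27245 - 9883)*(44000 + u(p(d(-4, 3), -1))) = (-27245 - 9883)*(44000 + (9 + (1/13)*(-3))) = -37128*(44000 + (9 - 3/13)) = -37128*(44000 + 114/13) = -37128*572114/13 = -1633957584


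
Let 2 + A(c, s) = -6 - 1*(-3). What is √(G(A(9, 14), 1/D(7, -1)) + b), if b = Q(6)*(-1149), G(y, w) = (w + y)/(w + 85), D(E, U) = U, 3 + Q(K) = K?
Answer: I*√675626/14 ≈ 58.712*I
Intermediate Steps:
Q(K) = -3 + K
A(c, s) = -5 (A(c, s) = -2 + (-6 - 1*(-3)) = -2 + (-6 + 3) = -2 - 3 = -5)
G(y, w) = (w + y)/(85 + w)
b = -3447 (b = (-3 + 6)*(-1149) = 3*(-1149) = -3447)
√(G(A(9, 14), 1/D(7, -1)) + b) = √((1/(-1) - 5)/(85 + 1/(-1)) - 3447) = √((-1 - 5)/(85 - 1) - 3447) = √(-6/84 - 3447) = √((1/84)*(-6) - 3447) = √(-1/14 - 3447) = √(-48259/14) = I*√675626/14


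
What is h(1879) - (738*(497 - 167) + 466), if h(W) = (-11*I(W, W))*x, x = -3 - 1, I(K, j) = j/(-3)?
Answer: -814694/3 ≈ -2.7156e+5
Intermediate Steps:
I(K, j) = -j/3 (I(K, j) = j*(-⅓) = -j/3)
x = -4
h(W) = -44*W/3 (h(W) = -(-11)*W/3*(-4) = (11*W/3)*(-4) = -44*W/3)
h(1879) - (738*(497 - 167) + 466) = -44/3*1879 - (738*(497 - 167) + 466) = -82676/3 - (738*330 + 466) = -82676/3 - (243540 + 466) = -82676/3 - 1*244006 = -82676/3 - 244006 = -814694/3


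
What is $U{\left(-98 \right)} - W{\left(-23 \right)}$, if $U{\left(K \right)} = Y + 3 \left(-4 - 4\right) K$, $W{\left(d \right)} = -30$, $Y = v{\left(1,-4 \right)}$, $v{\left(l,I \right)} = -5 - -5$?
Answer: $2382$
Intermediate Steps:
$v{\left(l,I \right)} = 0$ ($v{\left(l,I \right)} = -5 + 5 = 0$)
$Y = 0$
$U{\left(K \right)} = - 24 K$ ($U{\left(K \right)} = 0 + 3 \left(-4 - 4\right) K = 0 + 3 \left(- 8 K\right) = 0 - 24 K = - 24 K$)
$U{\left(-98 \right)} - W{\left(-23 \right)} = \left(-24\right) \left(-98\right) - -30 = 2352 + 30 = 2382$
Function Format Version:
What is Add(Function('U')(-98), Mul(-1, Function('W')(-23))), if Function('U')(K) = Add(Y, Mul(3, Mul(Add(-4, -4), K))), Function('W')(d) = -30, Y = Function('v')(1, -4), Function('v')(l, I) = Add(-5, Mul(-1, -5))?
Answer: 2382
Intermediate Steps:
Function('v')(l, I) = 0 (Function('v')(l, I) = Add(-5, 5) = 0)
Y = 0
Function('U')(K) = Mul(-24, K) (Function('U')(K) = Add(0, Mul(3, Mul(Add(-4, -4), K))) = Add(0, Mul(3, Mul(-8, K))) = Add(0, Mul(-24, K)) = Mul(-24, K))
Add(Function('U')(-98), Mul(-1, Function('W')(-23))) = Add(Mul(-24, -98), Mul(-1, -30)) = Add(2352, 30) = 2382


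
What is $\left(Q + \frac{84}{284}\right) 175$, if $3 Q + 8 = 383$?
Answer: $\frac{1556800}{71} \approx 21927.0$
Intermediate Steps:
$Q = 125$ ($Q = - \frac{8}{3} + \frac{1}{3} \cdot 383 = - \frac{8}{3} + \frac{383}{3} = 125$)
$\left(Q + \frac{84}{284}\right) 175 = \left(125 + \frac{84}{284}\right) 175 = \left(125 + 84 \cdot \frac{1}{284}\right) 175 = \left(125 + \frac{21}{71}\right) 175 = \frac{8896}{71} \cdot 175 = \frac{1556800}{71}$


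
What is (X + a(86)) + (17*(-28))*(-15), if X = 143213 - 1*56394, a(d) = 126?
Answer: 94085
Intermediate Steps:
X = 86819 (X = 143213 - 56394 = 86819)
(X + a(86)) + (17*(-28))*(-15) = (86819 + 126) + (17*(-28))*(-15) = 86945 - 476*(-15) = 86945 + 7140 = 94085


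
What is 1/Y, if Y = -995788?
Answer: -1/995788 ≈ -1.0042e-6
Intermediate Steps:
1/Y = 1/(-995788) = -1/995788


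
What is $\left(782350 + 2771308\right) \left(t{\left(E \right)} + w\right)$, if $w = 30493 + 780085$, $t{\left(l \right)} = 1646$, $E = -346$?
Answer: $2886366315392$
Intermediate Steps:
$w = 810578$
$\left(782350 + 2771308\right) \left(t{\left(E \right)} + w\right) = \left(782350 + 2771308\right) \left(1646 + 810578\right) = 3553658 \cdot 812224 = 2886366315392$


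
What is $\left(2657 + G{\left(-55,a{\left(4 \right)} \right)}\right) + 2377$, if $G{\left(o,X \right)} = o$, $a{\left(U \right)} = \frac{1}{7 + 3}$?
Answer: $4979$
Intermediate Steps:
$a{\left(U \right)} = \frac{1}{10}$
$\left(2657 + G{\left(-55,a{\left(4 \right)} \right)}\right) + 2377 = \left(2657 - 55\right) + 2377 = 2602 + 2377 = 4979$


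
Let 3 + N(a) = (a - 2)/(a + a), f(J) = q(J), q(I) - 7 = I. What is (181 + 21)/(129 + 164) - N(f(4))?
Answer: 21145/6446 ≈ 3.2803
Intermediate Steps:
q(I) = 7 + I
f(J) = 7 + J
N(a) = -3 + (-2 + a)/(2*a) (N(a) = -3 + (a - 2)/(a + a) = -3 + (-2 + a)/((2*a)) = -3 + (-2 + a)*(1/(2*a)) = -3 + (-2 + a)/(2*a))
(181 + 21)/(129 + 164) - N(f(4)) = (181 + 21)/(129 + 164) - (-5/2 - 1/(7 + 4)) = 202/293 - (-5/2 - 1/11) = 202/293 - 1*(-57/22) = 202/293 + 57/22 = 21145/6446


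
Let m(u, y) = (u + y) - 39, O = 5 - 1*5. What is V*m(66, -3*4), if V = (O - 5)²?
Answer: 375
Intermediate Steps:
O = 0 (O = 5 - 5 = 0)
m(u, y) = -39 + u + y
V = 25 (V = (0 - 5)² = (-5)² = 25)
V*m(66, -3*4) = 25*(-39 + 66 - 3*4) = 25*(-39 + 66 - 12) = 25*15 = 375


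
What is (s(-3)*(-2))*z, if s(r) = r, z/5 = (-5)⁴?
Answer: 18750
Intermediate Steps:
z = 3125 (z = 5*(-5)⁴ = 5*625 = 3125)
(s(-3)*(-2))*z = -3*(-2)*3125 = 6*3125 = 18750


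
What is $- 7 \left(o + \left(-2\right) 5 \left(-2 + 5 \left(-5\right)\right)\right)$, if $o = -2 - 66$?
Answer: $-1414$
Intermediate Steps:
$o = -68$
$- 7 \left(o + \left(-2\right) 5 \left(-2 + 5 \left(-5\right)\right)\right) = - 7 \left(-68 + \left(-2\right) 5 \left(-2 + 5 \left(-5\right)\right)\right) = - 7 \left(-68 - 10 \left(-2 - 25\right)\right) = - 7 \left(-68 - -270\right) = - 7 \left(-68 + 270\right) = \left(-7\right) 202 = -1414$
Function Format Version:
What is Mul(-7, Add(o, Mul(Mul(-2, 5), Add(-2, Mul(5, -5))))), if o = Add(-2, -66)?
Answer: -1414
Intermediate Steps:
o = -68
Mul(-7, Add(o, Mul(Mul(-2, 5), Add(-2, Mul(5, -5))))) = Mul(-7, Add(-68, Mul(Mul(-2, 5), Add(-2, Mul(5, -5))))) = Mul(-7, Add(-68, Mul(-10, Add(-2, -25)))) = Mul(-7, Add(-68, Mul(-10, -27))) = Mul(-7, Add(-68, 270)) = Mul(-7, 202) = -1414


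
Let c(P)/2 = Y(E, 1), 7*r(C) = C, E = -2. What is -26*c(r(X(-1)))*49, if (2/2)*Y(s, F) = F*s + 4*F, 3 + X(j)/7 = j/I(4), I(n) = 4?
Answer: -5096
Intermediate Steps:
X(j) = -21 + 7*j/4 (X(j) = -21 + 7*(j/4) = -21 + 7*j/4)
r(C) = C/7
Y(s, F) = 4*F + F*s (Y(s, F) = F*s + 4*F = 4*F + F*s)
c(P) = 4 (c(P) = 2*(1*(4 - 2)) = 2*(1*2) = 2*2 = 4)
-26*c(r(X(-1)))*49 = -104*49 = -26*196 = -5096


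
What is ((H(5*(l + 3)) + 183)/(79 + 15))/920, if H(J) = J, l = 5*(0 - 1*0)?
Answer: 99/43240 ≈ 0.0022895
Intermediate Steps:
l = 0 (l = 5*(0 + 0) = 5*0 = 0)
((H(5*(l + 3)) + 183)/(79 + 15))/920 = ((5*(0 + 3) + 183)/(79 + 15))/920 = ((5*3 + 183)/94)*(1/920) = ((15 + 183)*(1/94))*(1/920) = (198*(1/94))*(1/920) = (99/47)*(1/920) = 99/43240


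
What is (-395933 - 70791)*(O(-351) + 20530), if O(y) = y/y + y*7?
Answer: -8435569576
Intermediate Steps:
O(y) = 1 + 7*y
(-395933 - 70791)*(O(-351) + 20530) = (-395933 - 70791)*((1 + 7*(-351)) + 20530) = -466724*((1 - 2457) + 20530) = -466724*(-2456 + 20530) = -466724*18074 = -8435569576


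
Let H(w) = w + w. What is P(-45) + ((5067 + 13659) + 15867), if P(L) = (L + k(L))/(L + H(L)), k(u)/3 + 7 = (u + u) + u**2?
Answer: 1554772/45 ≈ 34551.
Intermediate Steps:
H(w) = 2*w
k(u) = -21 + 3*u**2 + 6*u (k(u) = -21 + 3*((u + u) + u**2) = -21 + 3*(2*u + u**2) = -21 + 3*(u**2 + 2*u) = -21 + (3*u**2 + 6*u) = -21 + 3*u**2 + 6*u)
P(L) = (-21 + 3*L**2 + 7*L)/(3*L) (P(L) = (L + (-21 + 3*L**2 + 6*L))/(L + 2*L) = (-21 + 3*L**2 + 7*L)/((3*L)) = (-21 + 3*L**2 + 7*L)*(1/(3*L)) = (-21 + 3*L**2 + 7*L)/(3*L))
P(-45) + ((5067 + 13659) + 15867) = (7/3 - 45 - 7/(-45)) + ((5067 + 13659) + 15867) = (7/3 - 45 - 7*(-1/45)) + (18726 + 15867) = (7/3 - 45 + 7/45) + 34593 = -1913/45 + 34593 = 1554772/45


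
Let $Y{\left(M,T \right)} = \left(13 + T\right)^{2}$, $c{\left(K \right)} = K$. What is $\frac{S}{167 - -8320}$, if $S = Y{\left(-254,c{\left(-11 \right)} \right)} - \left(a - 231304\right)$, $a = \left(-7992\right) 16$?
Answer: $\frac{359180}{8487} \approx 42.321$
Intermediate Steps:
$a = -127872$
$S = 359180$ ($S = \left(13 - 11\right)^{2} - \left(-127872 - 231304\right) = 2^{2} - \left(-127872 - 231304\right) = 4 - -359176 = 4 + 359176 = 359180$)
$\frac{S}{167 - -8320} = \frac{359180}{167 - -8320} = \frac{359180}{167 + 8320} = \frac{359180}{8487}$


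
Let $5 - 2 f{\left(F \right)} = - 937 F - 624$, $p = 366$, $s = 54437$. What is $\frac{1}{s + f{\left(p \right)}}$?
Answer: $\frac{2}{452445} \approx 4.4204 \cdot 10^{-6}$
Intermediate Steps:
$f{\left(F \right)} = \frac{629}{2} + \frac{937 F}{2}$ ($f{\left(F \right)} = \frac{5}{2} - \frac{- 937 F - 624}{2} = \frac{5}{2} - \frac{-624 - 937 F}{2} = \frac{5}{2} + \left(312 + \frac{937 F}{2}\right) = \frac{629}{2} + \frac{937 F}{2}$)
$\frac{1}{s + f{\left(p \right)}} = \frac{1}{54437 + \left(\frac{629}{2} + \frac{937}{2} \cdot 366\right)} = \frac{1}{54437 + \left(\frac{629}{2} + 171471\right)} = \frac{1}{54437 + \frac{343571}{2}} = \frac{1}{\frac{452445}{2}} = \frac{2}{452445}$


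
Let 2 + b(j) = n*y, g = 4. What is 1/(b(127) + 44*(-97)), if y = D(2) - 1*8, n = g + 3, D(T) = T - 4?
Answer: -1/4340 ≈ -0.00023041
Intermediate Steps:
D(T) = -4 + T
n = 7 (n = 4 + 3 = 7)
y = -10 (y = (-4 + 2) - 1*8 = -2 - 8 = -10)
b(j) = -72 (b(j) = -2 + 7*(-10) = -2 - 70 = -72)
1/(b(127) + 44*(-97)) = 1/(-72 + 44*(-97)) = 1/(-72 - 4268) = 1/(-4340) = -1/4340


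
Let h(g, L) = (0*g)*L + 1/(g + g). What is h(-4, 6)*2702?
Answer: -1351/4 ≈ -337.75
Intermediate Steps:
h(g, L) = 1/(2*g) (h(g, L) = 0*L + 1/(2*g) = 0 + 1/(2*g) = 1/(2*g))
h(-4, 6)*2702 = ((1/2)/(-4))*2702 = ((1/2)*(-1/4))*2702 = -1/8*2702 = -1351/4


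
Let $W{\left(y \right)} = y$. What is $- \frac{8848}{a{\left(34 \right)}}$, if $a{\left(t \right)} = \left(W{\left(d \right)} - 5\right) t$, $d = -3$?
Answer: $\frac{553}{17} \approx 32.529$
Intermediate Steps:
$a{\left(t \right)} = - 8 t$ ($a{\left(t \right)} = \left(-3 - 5\right) t = - 8 t$)
$- \frac{8848}{a{\left(34 \right)}} = - \frac{8848}{\left(-8\right) 34} = - \frac{8848}{-272} = \left(-8848\right) \left(- \frac{1}{272}\right) = \frac{553}{17}$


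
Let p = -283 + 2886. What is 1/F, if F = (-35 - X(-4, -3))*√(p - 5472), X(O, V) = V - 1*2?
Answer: I*√2869/86070 ≈ 0.00062232*I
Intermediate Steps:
X(O, V) = -2 + V (X(O, V) = V - 2 = -2 + V)
p = 2603
F = -30*I*√2869 (F = (-35 - (-2 - 3))*√(2603 - 5472) = (-35 - 1*(-5))*√(-2869) = (-35 + 5)*(I*√2869) = -30*I*√2869 ≈ -1606.9*I)
1/F = 1/(-30*I*√2869) = I*√2869/86070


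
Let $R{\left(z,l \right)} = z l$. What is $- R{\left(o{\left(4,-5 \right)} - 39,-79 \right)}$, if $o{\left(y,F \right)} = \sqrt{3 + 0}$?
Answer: $-3081 + 79 \sqrt{3} \approx -2944.2$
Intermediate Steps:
$o{\left(y,F \right)} = \sqrt{3}$
$R{\left(z,l \right)} = l z$
$- R{\left(o{\left(4,-5 \right)} - 39,-79 \right)} = - \left(-79\right) \left(\sqrt{3} - 39\right) = - \left(-79\right) \left(-39 + \sqrt{3}\right) = - (3081 - 79 \sqrt{3}) = -3081 + 79 \sqrt{3}$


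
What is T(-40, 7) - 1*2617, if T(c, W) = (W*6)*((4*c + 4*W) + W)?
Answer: -7867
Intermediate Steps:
T(c, W) = 6*W*(4*c + 5*W) (T(c, W) = (6*W)*((4*W + 4*c) + W) = (6*W)*(4*c + 5*W) = 6*W*(4*c + 5*W))
T(-40, 7) - 1*2617 = 6*7*(4*(-40) + 5*7) - 1*2617 = 6*7*(-160 + 35) - 2617 = 6*7*(-125) - 2617 = -5250 - 2617 = -7867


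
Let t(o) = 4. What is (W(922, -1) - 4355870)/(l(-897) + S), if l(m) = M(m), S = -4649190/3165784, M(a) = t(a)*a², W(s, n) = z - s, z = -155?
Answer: -6896576550724/5094434272317 ≈ -1.3537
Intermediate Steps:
W(s, n) = -155 - s
M(a) = 4*a²
S = -2324595/1582892 (S = -4649190*1/3165784 = -2324595/1582892 ≈ -1.4686)
l(m) = 4*m²
(W(922, -1) - 4355870)/(l(-897) + S) = ((-155 - 1*922) - 4355870)/(4*(-897)² - 2324595/1582892) = ((-155 - 922) - 4355870)/(4*804609 - 2324595/1582892) = (-1077 - 4355870)/(3218436 - 2324595/1582892) = -4356947/5094434272317/1582892 = -4356947*1582892/5094434272317 = -6896576550724/5094434272317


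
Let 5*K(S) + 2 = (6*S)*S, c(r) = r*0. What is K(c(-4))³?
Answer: -8/125 ≈ -0.064000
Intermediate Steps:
c(r) = 0
K(S) = -⅖ + 6*S²/5 (K(S) = -⅖ + ((6*S)*S)/5 = -⅖ + (6*S²)/5 = -⅖ + 6*S²/5)
K(c(-4))³ = (-⅖ + (6/5)*0²)³ = (-⅖ + (6/5)*0)³ = (-⅖ + 0)³ = (-⅖)³ = -8/125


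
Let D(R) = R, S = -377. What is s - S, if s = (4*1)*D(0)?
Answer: 377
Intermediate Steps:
s = 0 (s = (4*1)*0 = 4*0 = 0)
s - S = 0 - 1*(-377) = 0 + 377 = 377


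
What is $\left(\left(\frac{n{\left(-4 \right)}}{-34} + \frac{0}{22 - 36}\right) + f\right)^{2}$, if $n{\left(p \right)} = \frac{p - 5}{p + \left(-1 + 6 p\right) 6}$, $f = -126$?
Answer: $\frac{435263465025}{27415696} \approx 15876.0$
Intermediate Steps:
$n{\left(p \right)} = \frac{-5 + p}{-6 + 37 p}$ ($n{\left(p \right)} = \frac{-5 + p}{p + \left(-6 + 36 p\right)} = \frac{-5 + p}{-6 + 37 p}$)
$\left(\left(\frac{n{\left(-4 \right)}}{-34} + \frac{0}{22 - 36}\right) + f\right)^{2} = \left(\left(\frac{\frac{1}{-6 + 37 \left(-4\right)} \left(-5 - 4\right)}{-34} + \frac{0}{22 - 36}\right) - 126\right)^{2} = \left(\left(\frac{1}{-6 - 148} \left(-9\right) \left(- \frac{1}{34}\right) + \frac{0}{22 - 36}\right) - 126\right)^{2} = \left(\left(\frac{1}{-154} \left(-9\right) \left(- \frac{1}{34}\right) + \frac{0}{-14}\right) - 126\right)^{2} = \left(\left(\left(- \frac{1}{154}\right) \left(-9\right) \left(- \frac{1}{34}\right) + 0 \left(- \frac{1}{14}\right)\right) - 126\right)^{2} = \left(\left(\frac{9}{154} \left(- \frac{1}{34}\right) + 0\right) - 126\right)^{2} = \left(\left(- \frac{9}{5236} + 0\right) - 126\right)^{2} = \left(- \frac{9}{5236} - 126\right)^{2} = \left(- \frac{659745}{5236}\right)^{2} = \frac{435263465025}{27415696}$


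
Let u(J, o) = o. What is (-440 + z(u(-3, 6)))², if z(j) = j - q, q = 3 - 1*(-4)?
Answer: 194481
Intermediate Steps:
q = 7 (q = 3 + 4 = 7)
z(j) = -7 + j (z(j) = j - 1*7 = j - 7 = -7 + j)
(-440 + z(u(-3, 6)))² = (-440 + (-7 + 6))² = (-440 - 1)² = (-441)² = 194481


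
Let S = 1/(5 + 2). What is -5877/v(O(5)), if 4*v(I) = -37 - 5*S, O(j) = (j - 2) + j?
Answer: 13713/22 ≈ 623.32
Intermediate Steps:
S = 1/7 ≈ 0.14286
O(j) = -2 + 2*j (O(j) = (-2 + j) + j = -2 + 2*j)
v(I) = -66/7 (v(I) = (-37 - 5/7)/4 = (1/4)*(-264/7) = -66/7)
-5877/v(O(5)) = -5877/(-66/7) = -5877*(-7/66) = 13713/22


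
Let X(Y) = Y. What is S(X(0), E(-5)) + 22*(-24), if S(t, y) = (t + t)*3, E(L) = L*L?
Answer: -528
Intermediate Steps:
E(L) = L²
S(t, y) = 6*t (S(t, y) = (2*t)*3 = 6*t)
S(X(0), E(-5)) + 22*(-24) = 6*0 + 22*(-24) = 0 - 528 = -528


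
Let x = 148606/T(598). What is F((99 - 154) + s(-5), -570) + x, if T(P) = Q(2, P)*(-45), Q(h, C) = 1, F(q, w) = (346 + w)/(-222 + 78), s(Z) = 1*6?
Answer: -16504/5 ≈ -3300.8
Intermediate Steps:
s(Z) = 6
F(q, w) = -173/72 - w/144 (F(q, w) = (346 + w)/(-144) = (346 + w)*(-1/144) = -173/72 - w/144)
T(P) = -45 (T(P) = 1*(-45) = -45)
x = -148606/45 (x = 148606/(-45) = 148606*(-1/45) = -148606/45 ≈ -3302.4)
F((99 - 154) + s(-5), -570) + x = (-173/72 - 1/144*(-570)) - 148606/45 = (-173/72 + 95/24) - 148606/45 = 14/9 - 148606/45 = -16504/5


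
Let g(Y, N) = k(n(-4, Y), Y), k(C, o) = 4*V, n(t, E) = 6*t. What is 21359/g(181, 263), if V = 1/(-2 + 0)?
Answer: -21359/2 ≈ -10680.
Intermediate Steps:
V = -½ (V = 1/(-2) = -½ ≈ -0.50000)
k(C, o) = -2 (k(C, o) = 4*(-½) = -2)
g(Y, N) = -2
21359/g(181, 263) = 21359/(-2) = 21359*(-½) = -21359/2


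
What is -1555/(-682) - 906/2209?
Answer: 2817103/1506538 ≈ 1.8699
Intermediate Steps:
-1555/(-682) - 906/2209 = -1555*(-1/682) - 906*1/2209 = 1555/682 - 906/2209 = 2817103/1506538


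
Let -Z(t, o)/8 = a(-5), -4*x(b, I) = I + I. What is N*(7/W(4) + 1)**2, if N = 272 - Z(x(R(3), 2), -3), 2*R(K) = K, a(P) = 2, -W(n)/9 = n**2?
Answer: 18769/72 ≈ 260.68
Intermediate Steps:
W(n) = -9*n**2
R(K) = K/2
x(b, I) = -I/2 (x(b, I) = -(I + I)/4 = -I/2)
Z(t, o) = -16 (Z(t, o) = -8*2 = -16)
N = 288 (N = 272 - 1*(-16) = 272 + 16 = 288)
N*(7/W(4) + 1)**2 = 288*(7/((-9*4**2)) + 1)**2 = 288*(7/((-9*16)) + 1)**2 = 288*(7/(-144) + 1)**2 = 288*(7*(-1/144) + 1)**2 = 288*(-7/144 + 1)**2 = 288*(137/144)**2 = 288*(18769/20736) = 18769/72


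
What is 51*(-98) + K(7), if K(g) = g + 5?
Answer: -4986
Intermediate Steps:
K(g) = 5 + g
51*(-98) + K(7) = 51*(-98) + (5 + 7) = -4998 + 12 = -4986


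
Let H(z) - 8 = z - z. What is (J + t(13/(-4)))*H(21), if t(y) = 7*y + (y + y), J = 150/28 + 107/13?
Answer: -11402/91 ≈ -125.30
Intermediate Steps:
H(z) = 8 (H(z) = 8 + (z - z) = 8 + 0 = 8)
J = 2473/182 (J = 150*(1/28) + 107*(1/13) = 75/14 + 107/13 = 2473/182 ≈ 13.588)
t(y) = 9*y (t(y) = 7*y + 2*y = 9*y)
(J + t(13/(-4)))*H(21) = (2473/182 + 9*(13/(-4)))*8 = (2473/182 + 9*(13*(-¼)))*8 = (2473/182 + 9*(-13/4))*8 = (2473/182 - 117/4)*8 = -5701/364*8 = -11402/91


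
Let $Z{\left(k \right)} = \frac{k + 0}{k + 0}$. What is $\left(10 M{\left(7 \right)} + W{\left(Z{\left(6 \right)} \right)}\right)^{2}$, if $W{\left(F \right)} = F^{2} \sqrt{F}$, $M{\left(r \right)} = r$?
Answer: $5041$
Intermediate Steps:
$Z{\left(k \right)} = 1$ ($Z{\left(k \right)} = \frac{k}{k} = 1$)
$W{\left(F \right)} = F^{\frac{5}{2}}$
$\left(10 M{\left(7 \right)} + W{\left(Z{\left(6 \right)} \right)}\right)^{2} = \left(10 \cdot 7 + 1^{\frac{5}{2}}\right)^{2} = \left(70 + 1\right)^{2} = 71^{2} = 5041$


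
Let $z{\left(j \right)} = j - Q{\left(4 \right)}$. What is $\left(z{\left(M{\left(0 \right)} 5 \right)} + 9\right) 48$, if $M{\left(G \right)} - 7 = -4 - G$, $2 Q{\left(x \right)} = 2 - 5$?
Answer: $1224$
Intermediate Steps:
$Q{\left(x \right)} = - \frac{3}{2}$ ($Q{\left(x \right)} = \frac{2 - 5}{2} = \frac{1}{2} \left(-3\right) = - \frac{3}{2}$)
$M{\left(G \right)} = 3 - G$ ($M{\left(G \right)} = 7 - \left(4 + G\right) = 3 - G$)
$z{\left(j \right)} = \frac{3}{2} + j$ ($z{\left(j \right)} = j - - \frac{3}{2} = j + \frac{3}{2} = \frac{3}{2} + j$)
$\left(z{\left(M{\left(0 \right)} 5 \right)} + 9\right) 48 = \left(\left(\frac{3}{2} + \left(3 - 0\right) 5\right) + 9\right) 48 = \left(\left(\frac{3}{2} + \left(3 + 0\right) 5\right) + 9\right) 48 = \left(\left(\frac{3}{2} + 3 \cdot 5\right) + 9\right) 48 = \left(\left(\frac{3}{2} + 15\right) + 9\right) 48 = \left(\frac{33}{2} + 9\right) 48 = \frac{51}{2} \cdot 48 = 1224$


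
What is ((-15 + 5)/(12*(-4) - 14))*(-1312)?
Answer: -6560/31 ≈ -211.61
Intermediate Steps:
((-15 + 5)/(12*(-4) - 14))*(-1312) = -10/(-48 - 14)*(-1312) = -10/(-62)*(-1312) = -10*(-1/62)*(-1312) = (5/31)*(-1312) = -6560/31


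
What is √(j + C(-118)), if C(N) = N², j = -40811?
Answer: I*√26887 ≈ 163.97*I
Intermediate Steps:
√(j + C(-118)) = √(-40811 + (-118)²) = √(-40811 + 13924) = √(-26887) = I*√26887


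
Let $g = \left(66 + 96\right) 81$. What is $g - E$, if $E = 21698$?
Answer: $-8576$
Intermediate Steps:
$g = 13122$ ($g = 162 \cdot 81 = 13122$)
$g - E = 13122 - 21698 = -8576$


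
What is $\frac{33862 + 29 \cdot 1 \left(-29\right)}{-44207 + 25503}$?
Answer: $- \frac{33021}{18704} \approx -1.7655$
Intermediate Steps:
$\frac{33862 + 29 \cdot 1 \left(-29\right)}{-44207 + 25503} = \frac{33862 + 29 \left(-29\right)}{-18704} = \left(33862 - 841\right) \left(- \frac{1}{18704}\right) = 33021 \left(- \frac{1}{18704}\right) = - \frac{33021}{18704}$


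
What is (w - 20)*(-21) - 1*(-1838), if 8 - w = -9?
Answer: 1901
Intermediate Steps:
w = 17 (w = 8 - 1*(-9) = 8 + 9 = 17)
(w - 20)*(-21) - 1*(-1838) = (17 - 20)*(-21) - 1*(-1838) = -3*(-21) + 1838 = 63 + 1838 = 1901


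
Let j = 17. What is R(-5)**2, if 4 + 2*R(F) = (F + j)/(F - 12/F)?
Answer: 3136/169 ≈ 18.556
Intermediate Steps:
R(F) = -2 + (17 + F)/(2*(F - 12/F)) (R(F) = -2 + ((F + 17)/(F - 12/F))/2 = -2 + ((17 + F)/(F - 12/F))/2 = -2 + (17 + F)/(2*(F - 12/F)))
R(-5)**2 = ((48 - 3*(-5)**2 + 17*(-5))/(2*(-12 + (-5)**2)))**2 = ((48 - 3*25 - 85)/(2*(-12 + 25)))**2 = ((1/2)*(48 - 75 - 85)/13)**2 = ((1/2)*(1/13)*(-112))**2 = (-56/13)**2 = 3136/169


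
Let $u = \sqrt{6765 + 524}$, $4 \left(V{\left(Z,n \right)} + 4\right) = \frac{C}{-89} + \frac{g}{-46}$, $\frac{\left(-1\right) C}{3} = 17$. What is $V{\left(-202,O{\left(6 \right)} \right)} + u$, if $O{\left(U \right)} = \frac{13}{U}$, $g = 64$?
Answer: $- \frac{34427}{8188} + \sqrt{7289} \approx 81.171$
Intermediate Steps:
$C = -51$ ($C = \left(-3\right) 17 = -51$)
$V{\left(Z,n \right)} = - \frac{34427}{8188}$ ($V{\left(Z,n \right)} = -4 + \frac{- \frac{51}{-89} + \frac{64}{-46}}{4} = -4 + \frac{\left(-51\right) \left(- \frac{1}{89}\right) + 64 \left(- \frac{1}{46}\right)}{4} = -4 + \frac{\frac{51}{89} - \frac{32}{23}}{4} = -4 + \frac{1}{4} \left(- \frac{1675}{2047}\right) = -4 - \frac{1675}{8188} = - \frac{34427}{8188}$)
$u = \sqrt{7289} \approx 85.376$
$V{\left(-202,O{\left(6 \right)} \right)} + u = - \frac{34427}{8188} + \sqrt{7289}$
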